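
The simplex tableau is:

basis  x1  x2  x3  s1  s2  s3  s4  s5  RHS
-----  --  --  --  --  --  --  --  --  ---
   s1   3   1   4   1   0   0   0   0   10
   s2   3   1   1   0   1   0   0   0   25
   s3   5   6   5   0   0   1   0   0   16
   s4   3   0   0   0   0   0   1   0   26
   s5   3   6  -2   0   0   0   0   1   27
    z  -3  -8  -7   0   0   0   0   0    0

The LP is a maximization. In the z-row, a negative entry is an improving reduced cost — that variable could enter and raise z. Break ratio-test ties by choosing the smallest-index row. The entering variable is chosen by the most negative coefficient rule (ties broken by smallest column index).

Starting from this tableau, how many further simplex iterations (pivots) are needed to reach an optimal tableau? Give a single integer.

pivot: x2 in, s3 out → z = 64/3
pivot: x3 in, s1 out → z = 420/19
No improving column remains; optimal.

2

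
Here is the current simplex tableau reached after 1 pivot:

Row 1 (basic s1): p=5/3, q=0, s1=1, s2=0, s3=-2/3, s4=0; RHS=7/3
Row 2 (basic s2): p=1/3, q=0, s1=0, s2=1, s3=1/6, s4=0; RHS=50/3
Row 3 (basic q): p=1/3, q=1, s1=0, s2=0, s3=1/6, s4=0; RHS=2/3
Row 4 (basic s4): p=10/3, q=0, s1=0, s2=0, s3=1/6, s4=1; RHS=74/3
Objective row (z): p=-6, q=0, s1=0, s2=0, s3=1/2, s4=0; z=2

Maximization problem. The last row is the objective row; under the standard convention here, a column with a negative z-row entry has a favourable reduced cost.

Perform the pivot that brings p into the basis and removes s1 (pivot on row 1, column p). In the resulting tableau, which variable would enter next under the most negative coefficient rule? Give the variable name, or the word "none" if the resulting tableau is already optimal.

Pivot element 5/3. New z-row = old z-row − (-6)·(row 1/(5/3)).
Updated z-row coefficients: p: 0, q: 0, s1: 18/5, s2: 0, s3: -19/10, s4: 0.
The most negative is -19/10 in column s3, so s3 would enter next.

s3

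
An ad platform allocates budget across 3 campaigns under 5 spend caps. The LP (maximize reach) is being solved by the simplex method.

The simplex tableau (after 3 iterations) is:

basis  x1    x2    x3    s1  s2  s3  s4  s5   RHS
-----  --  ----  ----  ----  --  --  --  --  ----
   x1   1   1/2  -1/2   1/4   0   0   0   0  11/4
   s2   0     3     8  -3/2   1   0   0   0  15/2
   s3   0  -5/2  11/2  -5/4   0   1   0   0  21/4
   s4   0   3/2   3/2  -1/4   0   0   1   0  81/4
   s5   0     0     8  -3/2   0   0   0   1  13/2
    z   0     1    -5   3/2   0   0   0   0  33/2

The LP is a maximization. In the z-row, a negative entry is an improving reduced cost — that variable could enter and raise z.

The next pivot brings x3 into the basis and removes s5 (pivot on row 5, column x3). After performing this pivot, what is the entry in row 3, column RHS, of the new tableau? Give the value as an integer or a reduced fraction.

25/32

Pivot element is row 5, column x3: 8.
Normalize row 5: new (row 5, RHS) = (13/2)/8 = 13/16.
row 3 ← row 3 − (11/2)·(new row 5): 21/4 − (11/2)·(13/16) = 25/32.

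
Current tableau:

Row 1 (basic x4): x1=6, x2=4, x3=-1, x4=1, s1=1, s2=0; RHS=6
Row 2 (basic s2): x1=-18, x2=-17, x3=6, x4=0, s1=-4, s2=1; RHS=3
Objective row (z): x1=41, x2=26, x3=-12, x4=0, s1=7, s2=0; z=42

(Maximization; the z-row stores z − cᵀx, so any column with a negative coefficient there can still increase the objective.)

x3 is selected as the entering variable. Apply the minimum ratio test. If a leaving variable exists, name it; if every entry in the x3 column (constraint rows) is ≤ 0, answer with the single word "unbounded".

Ratios: row 1 (x4): entry -1 ≤ 0, skip; row 2 (s2): 3/6 = 1/2.
Minimum ratio is in the s2 row, so s2 leaves.

s2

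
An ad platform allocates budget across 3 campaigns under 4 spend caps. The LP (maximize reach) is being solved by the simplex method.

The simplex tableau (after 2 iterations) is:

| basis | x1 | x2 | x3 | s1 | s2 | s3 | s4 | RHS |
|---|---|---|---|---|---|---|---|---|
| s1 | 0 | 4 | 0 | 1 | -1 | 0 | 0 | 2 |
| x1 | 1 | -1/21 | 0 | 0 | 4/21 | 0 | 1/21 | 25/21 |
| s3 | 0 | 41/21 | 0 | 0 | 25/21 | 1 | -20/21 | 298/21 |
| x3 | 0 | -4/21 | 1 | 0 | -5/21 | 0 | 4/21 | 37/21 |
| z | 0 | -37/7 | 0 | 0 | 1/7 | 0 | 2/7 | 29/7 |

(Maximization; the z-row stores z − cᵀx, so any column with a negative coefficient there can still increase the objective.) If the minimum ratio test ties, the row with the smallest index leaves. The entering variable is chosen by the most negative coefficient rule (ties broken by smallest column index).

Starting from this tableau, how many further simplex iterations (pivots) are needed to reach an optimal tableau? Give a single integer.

2

pivot: x2 in, s1 out → z = 95/14
pivot: s2 in, x1 out → z = 74/5
No improving column remains; optimal.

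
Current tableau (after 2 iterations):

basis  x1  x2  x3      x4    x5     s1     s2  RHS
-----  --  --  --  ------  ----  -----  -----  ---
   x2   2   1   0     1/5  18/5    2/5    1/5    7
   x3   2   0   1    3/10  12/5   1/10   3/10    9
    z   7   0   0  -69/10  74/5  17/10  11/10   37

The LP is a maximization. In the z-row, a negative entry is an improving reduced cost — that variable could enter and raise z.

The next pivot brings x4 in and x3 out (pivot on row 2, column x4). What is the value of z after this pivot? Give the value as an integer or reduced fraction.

Minimum ratio for x4: 9/(3/10) = 30.
z changes by −(z-row coeff of x4)·ratio = −(-69/10)·30 = 207.
New z = 37 + 207 = 244.

244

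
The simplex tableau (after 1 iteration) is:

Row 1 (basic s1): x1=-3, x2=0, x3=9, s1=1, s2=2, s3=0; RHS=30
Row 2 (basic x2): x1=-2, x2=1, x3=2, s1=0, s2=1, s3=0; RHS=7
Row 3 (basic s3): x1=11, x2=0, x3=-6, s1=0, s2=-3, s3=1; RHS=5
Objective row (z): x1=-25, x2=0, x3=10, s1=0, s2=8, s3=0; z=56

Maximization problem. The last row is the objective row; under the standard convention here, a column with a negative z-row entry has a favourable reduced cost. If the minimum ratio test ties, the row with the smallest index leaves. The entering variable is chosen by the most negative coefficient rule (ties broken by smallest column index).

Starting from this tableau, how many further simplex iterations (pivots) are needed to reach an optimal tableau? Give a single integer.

pivot: x1 in, s3 out → z = 741/11
pivot: x3 in, s1 out → z = 2237/27
No improving column remains; optimal.

2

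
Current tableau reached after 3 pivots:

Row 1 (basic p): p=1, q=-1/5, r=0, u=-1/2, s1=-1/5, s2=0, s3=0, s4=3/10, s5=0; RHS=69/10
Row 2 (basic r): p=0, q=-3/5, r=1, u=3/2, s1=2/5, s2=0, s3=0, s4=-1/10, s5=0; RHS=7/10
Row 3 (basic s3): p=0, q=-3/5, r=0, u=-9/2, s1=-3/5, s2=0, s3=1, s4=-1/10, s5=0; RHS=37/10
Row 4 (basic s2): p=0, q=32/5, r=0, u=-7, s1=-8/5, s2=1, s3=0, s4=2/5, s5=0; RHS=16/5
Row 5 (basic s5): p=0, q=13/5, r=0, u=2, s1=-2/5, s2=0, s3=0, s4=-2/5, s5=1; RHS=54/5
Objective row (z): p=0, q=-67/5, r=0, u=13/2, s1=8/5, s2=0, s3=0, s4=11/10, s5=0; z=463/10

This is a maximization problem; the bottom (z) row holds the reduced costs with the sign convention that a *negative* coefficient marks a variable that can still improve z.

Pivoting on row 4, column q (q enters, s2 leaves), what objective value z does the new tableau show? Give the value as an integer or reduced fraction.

Minimum ratio for q: (16/5)/(32/5) = 1/2.
z changes by −(z-row coeff of q)·ratio = −(-67/5)·(1/2) = 67/10.
New z = 463/10 + (67/10) = 53.

53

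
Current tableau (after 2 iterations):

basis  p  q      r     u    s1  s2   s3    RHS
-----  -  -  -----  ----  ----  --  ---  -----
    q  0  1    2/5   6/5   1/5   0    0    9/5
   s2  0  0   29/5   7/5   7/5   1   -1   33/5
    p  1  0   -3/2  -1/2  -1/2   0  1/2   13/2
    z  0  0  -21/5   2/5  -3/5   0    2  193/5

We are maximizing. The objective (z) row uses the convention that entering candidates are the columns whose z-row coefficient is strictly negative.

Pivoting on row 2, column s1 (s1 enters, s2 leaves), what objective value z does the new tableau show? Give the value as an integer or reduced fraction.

Minimum ratio for s1: (33/5)/(7/5) = 33/7.
z changes by −(z-row coeff of s1)·ratio = −(-3/5)·(33/7) = 99/35.
New z = 193/5 + (99/35) = 290/7.

290/7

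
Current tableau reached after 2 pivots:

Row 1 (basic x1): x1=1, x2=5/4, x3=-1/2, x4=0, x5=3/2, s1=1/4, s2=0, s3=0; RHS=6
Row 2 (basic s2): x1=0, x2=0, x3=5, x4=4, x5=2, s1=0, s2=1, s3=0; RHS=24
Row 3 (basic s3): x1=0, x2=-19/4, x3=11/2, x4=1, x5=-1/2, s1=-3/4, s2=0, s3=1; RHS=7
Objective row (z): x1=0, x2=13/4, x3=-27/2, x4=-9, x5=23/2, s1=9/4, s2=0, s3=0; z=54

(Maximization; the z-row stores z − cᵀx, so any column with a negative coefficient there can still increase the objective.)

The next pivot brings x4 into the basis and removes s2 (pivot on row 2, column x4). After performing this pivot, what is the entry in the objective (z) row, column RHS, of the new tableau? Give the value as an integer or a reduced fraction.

108

Pivot element is row 2, column x4: 4.
Normalize row 2: new (row 2, RHS) = 24/4 = 6.
z-row ← z-row − (-9)·(new row 2): 54 − (-9)·6 = 108.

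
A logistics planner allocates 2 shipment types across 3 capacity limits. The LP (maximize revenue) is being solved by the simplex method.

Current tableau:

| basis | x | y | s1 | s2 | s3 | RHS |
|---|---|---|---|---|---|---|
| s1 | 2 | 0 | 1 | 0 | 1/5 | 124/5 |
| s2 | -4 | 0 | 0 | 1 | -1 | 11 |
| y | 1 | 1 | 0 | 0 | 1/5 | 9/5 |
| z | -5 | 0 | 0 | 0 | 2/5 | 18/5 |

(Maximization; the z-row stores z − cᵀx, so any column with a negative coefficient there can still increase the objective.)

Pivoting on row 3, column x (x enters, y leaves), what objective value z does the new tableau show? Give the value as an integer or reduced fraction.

63/5

Minimum ratio for x: (9/5)/1 = 9/5.
z changes by −(z-row coeff of x)·ratio = −(-5)·(9/5) = 9.
New z = 18/5 + 9 = 63/5.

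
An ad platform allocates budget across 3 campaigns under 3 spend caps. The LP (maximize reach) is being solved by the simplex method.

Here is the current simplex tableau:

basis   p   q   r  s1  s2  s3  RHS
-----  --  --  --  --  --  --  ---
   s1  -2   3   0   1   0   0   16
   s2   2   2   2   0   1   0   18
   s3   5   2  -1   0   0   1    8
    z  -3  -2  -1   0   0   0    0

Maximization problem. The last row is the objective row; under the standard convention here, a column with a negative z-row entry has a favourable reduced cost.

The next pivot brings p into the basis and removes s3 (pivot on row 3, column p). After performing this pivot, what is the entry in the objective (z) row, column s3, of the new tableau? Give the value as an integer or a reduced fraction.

3/5

Pivot element is row 3, column p: 5.
Normalize row 3: new (row 3, s3) = 1/5 = 1/5.
z-row ← z-row − (-3)·(new row 3): 0 − (-3)·(1/5) = 3/5.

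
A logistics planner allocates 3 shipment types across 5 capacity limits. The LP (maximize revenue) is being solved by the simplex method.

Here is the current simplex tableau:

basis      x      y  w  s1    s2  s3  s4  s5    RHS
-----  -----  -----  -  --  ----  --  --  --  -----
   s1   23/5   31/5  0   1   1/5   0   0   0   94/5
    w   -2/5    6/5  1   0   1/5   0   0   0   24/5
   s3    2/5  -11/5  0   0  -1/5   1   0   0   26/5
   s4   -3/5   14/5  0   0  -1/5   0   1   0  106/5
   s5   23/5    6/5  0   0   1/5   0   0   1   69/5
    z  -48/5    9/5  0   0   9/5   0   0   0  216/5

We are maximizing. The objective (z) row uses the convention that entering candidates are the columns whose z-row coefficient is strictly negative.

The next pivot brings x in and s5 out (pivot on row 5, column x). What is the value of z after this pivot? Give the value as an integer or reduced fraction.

72

Minimum ratio for x: (69/5)/(23/5) = 3.
z changes by −(z-row coeff of x)·ratio = −(-48/5)·3 = 144/5.
New z = 216/5 + (144/5) = 72.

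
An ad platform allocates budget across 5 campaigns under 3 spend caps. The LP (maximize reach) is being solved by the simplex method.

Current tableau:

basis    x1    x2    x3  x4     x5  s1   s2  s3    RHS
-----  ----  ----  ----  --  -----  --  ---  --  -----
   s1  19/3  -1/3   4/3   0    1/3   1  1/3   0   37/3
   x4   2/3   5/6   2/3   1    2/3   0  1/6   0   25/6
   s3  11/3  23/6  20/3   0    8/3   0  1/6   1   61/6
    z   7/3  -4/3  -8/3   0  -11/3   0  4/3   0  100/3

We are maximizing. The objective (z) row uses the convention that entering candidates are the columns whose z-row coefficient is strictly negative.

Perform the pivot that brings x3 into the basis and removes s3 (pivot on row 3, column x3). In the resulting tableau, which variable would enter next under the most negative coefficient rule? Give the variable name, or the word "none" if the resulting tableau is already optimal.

Pivot element 20/3. New z-row = old z-row − (-8/3)·(row 3/(20/3)).
Updated z-row coefficients: x1: 19/5, x2: 1/5, x3: 0, x4: 0, x5: -13/5, s1: 0, s2: 7/5, s3: 2/5.
The most negative is -13/5 in column x5, so x5 would enter next.

x5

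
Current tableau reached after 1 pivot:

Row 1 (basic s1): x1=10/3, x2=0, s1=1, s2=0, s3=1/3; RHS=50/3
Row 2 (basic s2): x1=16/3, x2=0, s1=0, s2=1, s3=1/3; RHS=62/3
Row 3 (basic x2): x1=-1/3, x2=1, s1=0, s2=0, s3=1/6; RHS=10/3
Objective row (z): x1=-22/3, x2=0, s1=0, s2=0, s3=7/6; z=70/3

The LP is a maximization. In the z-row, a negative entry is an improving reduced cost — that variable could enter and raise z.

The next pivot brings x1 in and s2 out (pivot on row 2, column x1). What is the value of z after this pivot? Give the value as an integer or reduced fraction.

Minimum ratio for x1: (62/3)/(16/3) = 31/8.
z changes by −(z-row coeff of x1)·ratio = −(-22/3)·(31/8) = 341/12.
New z = 70/3 + (341/12) = 207/4.

207/4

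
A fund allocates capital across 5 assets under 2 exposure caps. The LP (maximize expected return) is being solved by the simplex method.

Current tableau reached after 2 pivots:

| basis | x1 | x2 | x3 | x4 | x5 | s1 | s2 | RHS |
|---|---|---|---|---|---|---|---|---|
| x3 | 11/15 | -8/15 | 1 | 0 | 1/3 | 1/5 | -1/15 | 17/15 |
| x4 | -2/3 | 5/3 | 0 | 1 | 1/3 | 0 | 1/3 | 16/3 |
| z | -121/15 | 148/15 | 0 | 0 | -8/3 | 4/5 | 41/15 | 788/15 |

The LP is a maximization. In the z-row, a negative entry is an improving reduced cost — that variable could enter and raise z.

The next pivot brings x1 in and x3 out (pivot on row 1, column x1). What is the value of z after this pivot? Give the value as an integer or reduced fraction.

65

Minimum ratio for x1: (17/15)/(11/15) = 17/11.
z changes by −(z-row coeff of x1)·ratio = −(-121/15)·(17/11) = 187/15.
New z = 788/15 + (187/15) = 65.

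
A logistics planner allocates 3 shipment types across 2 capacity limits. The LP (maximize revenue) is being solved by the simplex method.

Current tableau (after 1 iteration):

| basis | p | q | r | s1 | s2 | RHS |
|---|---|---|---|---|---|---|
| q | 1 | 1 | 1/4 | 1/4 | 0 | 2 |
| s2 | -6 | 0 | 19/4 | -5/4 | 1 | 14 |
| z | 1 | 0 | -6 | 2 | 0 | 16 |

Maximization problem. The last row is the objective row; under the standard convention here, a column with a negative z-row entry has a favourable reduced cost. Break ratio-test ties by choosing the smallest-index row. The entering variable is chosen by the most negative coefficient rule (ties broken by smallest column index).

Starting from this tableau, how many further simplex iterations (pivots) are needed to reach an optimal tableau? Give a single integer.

2

pivot: r in, s2 out → z = 640/19
pivot: p in, q out → z = 40
No improving column remains; optimal.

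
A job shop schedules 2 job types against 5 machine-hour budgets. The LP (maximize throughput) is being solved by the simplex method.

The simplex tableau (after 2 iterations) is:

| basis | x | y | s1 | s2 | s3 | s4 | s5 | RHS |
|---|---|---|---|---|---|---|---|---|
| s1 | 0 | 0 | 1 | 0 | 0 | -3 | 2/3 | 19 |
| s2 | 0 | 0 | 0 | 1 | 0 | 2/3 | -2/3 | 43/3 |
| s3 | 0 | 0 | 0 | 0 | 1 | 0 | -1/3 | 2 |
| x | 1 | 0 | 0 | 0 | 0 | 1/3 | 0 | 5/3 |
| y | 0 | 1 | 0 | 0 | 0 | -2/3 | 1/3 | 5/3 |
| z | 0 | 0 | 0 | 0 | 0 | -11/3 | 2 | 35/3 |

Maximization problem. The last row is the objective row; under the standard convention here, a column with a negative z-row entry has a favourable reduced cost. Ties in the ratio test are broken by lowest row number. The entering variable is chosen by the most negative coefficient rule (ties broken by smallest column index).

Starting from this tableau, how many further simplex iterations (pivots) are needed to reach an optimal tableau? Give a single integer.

pivot: s4 in, x out → z = 30
No improving column remains; optimal.

1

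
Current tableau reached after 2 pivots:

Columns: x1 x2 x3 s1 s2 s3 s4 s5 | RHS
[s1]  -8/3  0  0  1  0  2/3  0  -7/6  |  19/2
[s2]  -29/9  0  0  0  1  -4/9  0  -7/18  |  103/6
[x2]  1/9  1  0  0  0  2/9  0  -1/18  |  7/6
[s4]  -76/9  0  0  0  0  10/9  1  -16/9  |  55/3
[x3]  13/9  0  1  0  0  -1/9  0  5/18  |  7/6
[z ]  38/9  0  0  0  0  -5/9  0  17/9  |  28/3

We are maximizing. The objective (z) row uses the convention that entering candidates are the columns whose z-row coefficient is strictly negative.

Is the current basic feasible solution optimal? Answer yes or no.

no

Column s3 has objective-row coefficient -5/9, which is negative; an improving pivot exists, so not yet optimal.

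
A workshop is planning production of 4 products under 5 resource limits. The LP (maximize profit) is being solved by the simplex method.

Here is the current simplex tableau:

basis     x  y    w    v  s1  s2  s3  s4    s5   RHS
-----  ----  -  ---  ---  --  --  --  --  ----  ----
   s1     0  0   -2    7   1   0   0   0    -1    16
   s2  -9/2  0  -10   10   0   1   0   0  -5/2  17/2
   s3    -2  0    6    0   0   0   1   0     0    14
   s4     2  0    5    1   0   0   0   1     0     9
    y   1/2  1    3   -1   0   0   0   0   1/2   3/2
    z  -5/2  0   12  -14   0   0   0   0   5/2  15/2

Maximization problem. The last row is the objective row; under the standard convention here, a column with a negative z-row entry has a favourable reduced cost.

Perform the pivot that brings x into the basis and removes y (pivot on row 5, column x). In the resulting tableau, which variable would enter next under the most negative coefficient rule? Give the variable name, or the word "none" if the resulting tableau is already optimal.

Pivot element 1/2. New z-row = old z-row − (-5/2)·(row 5/(1/2)).
Updated z-row coefficients: x: 0, y: 5, w: 27, v: -19, s1: 0, s2: 0, s3: 0, s4: 0, s5: 5.
The most negative is -19 in column v, so v would enter next.

v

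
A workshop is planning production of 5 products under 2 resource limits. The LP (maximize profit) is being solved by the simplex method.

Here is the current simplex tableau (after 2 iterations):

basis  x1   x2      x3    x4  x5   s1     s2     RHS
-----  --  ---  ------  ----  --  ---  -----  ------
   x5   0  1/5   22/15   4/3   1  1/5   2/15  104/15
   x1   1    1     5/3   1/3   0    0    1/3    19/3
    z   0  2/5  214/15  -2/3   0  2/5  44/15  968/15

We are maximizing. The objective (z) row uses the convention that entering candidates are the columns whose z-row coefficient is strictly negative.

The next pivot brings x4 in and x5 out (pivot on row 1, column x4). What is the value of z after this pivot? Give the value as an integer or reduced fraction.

68

Minimum ratio for x4: (104/15)/(4/3) = 26/5.
z changes by −(z-row coeff of x4)·ratio = −(-2/3)·(26/5) = 52/15.
New z = 968/15 + (52/15) = 68.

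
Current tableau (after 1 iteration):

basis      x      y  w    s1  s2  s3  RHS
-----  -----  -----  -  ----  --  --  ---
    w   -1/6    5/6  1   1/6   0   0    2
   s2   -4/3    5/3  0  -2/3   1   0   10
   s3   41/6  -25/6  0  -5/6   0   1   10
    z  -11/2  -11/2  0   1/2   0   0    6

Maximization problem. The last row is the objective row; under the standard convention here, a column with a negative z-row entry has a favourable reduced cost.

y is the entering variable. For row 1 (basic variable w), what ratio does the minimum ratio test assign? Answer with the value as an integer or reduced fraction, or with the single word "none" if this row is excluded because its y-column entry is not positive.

12/5

Ratio = RHS / (y entry) = 2 / (5/6) = 12/5.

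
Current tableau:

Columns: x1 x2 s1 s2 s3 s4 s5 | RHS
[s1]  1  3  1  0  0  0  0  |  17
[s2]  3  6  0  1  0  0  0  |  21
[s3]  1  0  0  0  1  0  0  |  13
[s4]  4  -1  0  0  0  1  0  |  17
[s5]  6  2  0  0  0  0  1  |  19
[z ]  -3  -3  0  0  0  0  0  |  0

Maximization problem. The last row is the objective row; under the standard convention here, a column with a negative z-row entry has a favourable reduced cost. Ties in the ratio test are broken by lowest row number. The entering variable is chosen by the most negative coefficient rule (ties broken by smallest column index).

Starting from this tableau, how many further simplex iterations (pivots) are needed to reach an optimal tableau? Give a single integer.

2

pivot: x1 in, s5 out → z = 19/2
pivot: x2 in, s2 out → z = 141/10
No improving column remains; optimal.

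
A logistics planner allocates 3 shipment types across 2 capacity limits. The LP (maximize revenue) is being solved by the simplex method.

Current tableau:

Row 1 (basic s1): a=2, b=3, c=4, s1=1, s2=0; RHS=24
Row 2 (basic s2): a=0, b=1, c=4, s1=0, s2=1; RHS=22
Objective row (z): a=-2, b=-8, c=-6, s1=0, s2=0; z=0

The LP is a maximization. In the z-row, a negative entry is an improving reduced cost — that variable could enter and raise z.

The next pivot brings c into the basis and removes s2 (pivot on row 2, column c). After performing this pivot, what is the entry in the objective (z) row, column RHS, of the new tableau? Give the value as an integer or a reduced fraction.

33

Pivot element is row 2, column c: 4.
Normalize row 2: new (row 2, RHS) = 22/4 = 11/2.
z-row ← z-row − (-6)·(new row 2): 0 − (-6)·(11/2) = 33.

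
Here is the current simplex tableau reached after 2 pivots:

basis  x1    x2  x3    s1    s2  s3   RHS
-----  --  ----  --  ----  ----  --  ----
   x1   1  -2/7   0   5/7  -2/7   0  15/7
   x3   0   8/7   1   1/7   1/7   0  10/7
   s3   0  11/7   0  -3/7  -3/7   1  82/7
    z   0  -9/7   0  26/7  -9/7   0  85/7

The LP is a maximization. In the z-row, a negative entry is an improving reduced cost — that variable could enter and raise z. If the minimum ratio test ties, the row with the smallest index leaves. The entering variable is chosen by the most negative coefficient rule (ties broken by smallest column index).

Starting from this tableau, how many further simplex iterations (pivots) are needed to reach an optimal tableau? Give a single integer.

2

pivot: x2 in, x3 out → z = 55/4
pivot: s2 in, x2 out → z = 25
No improving column remains; optimal.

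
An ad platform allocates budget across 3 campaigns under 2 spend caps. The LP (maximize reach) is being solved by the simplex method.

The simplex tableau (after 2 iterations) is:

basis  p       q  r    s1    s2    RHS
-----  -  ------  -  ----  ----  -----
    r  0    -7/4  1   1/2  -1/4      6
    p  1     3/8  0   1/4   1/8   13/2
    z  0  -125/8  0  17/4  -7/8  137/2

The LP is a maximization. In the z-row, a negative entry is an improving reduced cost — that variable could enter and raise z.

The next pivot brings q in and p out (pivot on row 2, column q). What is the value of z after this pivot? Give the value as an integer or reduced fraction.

Minimum ratio for q: (13/2)/(3/8) = 52/3.
z changes by −(z-row coeff of q)·ratio = −(-125/8)·(52/3) = 1625/6.
New z = 137/2 + (1625/6) = 1018/3.

1018/3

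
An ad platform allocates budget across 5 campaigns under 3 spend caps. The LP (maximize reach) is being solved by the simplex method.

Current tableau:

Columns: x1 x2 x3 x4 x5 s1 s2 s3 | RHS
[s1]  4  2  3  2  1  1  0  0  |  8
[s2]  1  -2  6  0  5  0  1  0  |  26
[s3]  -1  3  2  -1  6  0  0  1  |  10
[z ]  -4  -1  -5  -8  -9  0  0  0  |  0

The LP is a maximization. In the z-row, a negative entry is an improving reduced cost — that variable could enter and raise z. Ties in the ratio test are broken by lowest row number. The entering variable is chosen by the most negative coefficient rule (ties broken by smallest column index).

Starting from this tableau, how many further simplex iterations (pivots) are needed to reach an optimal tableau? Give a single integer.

2

pivot: x5 in, s3 out → z = 15
pivot: x4 in, s1 out → z = 556/13
No improving column remains; optimal.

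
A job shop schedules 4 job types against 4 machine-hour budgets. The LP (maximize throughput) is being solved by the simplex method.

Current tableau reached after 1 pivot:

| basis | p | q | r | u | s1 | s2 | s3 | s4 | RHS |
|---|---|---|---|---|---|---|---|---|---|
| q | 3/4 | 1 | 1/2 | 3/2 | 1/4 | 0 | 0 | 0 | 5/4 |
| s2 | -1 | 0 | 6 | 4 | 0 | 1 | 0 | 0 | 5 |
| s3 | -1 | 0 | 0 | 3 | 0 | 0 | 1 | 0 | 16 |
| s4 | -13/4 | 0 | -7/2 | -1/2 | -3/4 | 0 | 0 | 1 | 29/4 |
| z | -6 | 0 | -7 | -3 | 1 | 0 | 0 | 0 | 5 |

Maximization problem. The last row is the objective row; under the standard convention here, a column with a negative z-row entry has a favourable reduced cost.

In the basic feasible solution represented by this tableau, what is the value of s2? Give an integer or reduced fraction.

s2 is basic (row 2); its value is the RHS of that row: 5.

5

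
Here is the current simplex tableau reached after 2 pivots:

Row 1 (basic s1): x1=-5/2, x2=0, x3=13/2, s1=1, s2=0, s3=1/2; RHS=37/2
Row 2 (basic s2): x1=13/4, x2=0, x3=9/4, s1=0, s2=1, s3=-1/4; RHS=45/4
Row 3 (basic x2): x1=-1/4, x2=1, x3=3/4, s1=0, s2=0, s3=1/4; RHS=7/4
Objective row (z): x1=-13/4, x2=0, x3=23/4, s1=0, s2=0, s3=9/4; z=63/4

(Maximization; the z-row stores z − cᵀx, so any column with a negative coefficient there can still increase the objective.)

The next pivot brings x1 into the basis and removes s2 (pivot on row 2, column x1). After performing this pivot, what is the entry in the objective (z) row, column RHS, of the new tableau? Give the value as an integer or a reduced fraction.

Pivot element is row 2, column x1: 13/4.
Normalize row 2: new (row 2, RHS) = (45/4)/(13/4) = 45/13.
z-row ← z-row − (-13/4)·(new row 2): 63/4 − (-13/4)·(45/13) = 27.

27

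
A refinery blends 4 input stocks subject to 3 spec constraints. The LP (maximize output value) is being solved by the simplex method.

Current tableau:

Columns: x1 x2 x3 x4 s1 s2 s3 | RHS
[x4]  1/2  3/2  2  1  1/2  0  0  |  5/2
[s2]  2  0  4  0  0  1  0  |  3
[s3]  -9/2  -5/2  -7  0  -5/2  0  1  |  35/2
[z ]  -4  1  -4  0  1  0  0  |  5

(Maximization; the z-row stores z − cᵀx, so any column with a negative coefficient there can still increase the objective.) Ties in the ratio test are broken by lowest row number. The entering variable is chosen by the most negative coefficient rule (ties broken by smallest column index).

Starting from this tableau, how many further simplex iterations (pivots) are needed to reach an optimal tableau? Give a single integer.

pivot: x1 in, s2 out → z = 11
No improving column remains; optimal.

1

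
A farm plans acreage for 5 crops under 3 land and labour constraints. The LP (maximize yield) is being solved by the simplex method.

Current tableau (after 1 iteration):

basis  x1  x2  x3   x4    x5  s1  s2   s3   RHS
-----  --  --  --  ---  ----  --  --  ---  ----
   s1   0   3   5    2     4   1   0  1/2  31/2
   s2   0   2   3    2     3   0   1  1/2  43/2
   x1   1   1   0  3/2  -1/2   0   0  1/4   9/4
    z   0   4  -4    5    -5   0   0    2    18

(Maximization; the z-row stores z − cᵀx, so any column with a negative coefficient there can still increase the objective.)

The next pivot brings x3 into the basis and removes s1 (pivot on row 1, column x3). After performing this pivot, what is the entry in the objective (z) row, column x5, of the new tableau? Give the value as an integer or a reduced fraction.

Pivot element is row 1, column x3: 5.
Normalize row 1: new (row 1, x5) = 4/5 = 4/5.
z-row ← z-row − (-4)·(new row 1): -5 − (-4)·(4/5) = -9/5.

-9/5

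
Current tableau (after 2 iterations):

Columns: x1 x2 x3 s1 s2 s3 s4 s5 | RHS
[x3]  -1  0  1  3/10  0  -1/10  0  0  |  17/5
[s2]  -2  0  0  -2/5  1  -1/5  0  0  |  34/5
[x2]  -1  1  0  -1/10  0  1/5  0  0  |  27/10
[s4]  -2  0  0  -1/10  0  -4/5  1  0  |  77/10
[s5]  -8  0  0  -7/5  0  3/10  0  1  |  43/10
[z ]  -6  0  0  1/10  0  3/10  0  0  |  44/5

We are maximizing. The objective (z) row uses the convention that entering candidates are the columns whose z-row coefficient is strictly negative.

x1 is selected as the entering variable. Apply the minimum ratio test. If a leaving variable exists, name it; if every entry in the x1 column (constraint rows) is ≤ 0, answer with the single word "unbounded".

unbounded

x1-column entries: row 1: -1, row 2: -2, row 3: -1, row 4: -2, row 5: -8. All ≤ 0, so x1 can increase without bound; the LP is unbounded in this direction.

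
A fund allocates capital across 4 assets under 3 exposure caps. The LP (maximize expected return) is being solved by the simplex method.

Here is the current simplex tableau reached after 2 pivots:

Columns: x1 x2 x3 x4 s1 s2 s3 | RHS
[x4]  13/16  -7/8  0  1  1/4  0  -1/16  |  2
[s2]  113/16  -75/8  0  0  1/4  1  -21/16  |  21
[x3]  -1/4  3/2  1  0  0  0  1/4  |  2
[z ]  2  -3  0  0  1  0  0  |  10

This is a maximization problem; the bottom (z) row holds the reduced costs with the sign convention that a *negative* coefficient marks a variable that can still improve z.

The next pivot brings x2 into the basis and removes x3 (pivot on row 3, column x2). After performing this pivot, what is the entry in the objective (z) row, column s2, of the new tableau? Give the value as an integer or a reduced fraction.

Pivot element is row 3, column x2: 3/2.
Normalize row 3: new (row 3, s2) = 0/(3/2) = 0.
z-row ← z-row − (-3)·(new row 3): 0 − (-3)·0 = 0.

0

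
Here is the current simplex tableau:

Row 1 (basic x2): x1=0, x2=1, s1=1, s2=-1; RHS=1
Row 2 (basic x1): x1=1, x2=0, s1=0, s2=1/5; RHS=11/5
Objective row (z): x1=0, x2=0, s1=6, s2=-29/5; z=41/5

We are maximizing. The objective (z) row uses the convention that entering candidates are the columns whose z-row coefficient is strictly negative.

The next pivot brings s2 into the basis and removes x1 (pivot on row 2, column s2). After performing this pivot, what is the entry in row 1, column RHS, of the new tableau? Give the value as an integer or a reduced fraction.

Pivot element is row 2, column s2: 1/5.
Normalize row 2: new (row 2, RHS) = (11/5)/(1/5) = 11.
row 1 ← row 1 − (-1)·(new row 2): 1 − (-1)·11 = 12.

12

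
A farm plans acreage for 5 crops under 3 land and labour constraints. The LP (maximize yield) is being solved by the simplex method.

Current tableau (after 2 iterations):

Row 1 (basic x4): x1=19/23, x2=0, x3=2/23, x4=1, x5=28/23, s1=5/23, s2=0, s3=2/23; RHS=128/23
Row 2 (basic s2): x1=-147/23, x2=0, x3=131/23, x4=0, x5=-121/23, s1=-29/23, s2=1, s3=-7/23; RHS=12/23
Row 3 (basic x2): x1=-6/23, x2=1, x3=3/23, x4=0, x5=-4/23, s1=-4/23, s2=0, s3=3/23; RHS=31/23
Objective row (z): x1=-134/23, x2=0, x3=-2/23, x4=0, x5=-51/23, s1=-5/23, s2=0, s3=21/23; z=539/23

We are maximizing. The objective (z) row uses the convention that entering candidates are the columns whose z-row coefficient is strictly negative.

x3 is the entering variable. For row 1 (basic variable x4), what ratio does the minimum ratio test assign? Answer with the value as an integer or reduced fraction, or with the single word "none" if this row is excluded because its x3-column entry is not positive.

Ratio = RHS / (x3 entry) = (128/23) / (2/23) = 64.

64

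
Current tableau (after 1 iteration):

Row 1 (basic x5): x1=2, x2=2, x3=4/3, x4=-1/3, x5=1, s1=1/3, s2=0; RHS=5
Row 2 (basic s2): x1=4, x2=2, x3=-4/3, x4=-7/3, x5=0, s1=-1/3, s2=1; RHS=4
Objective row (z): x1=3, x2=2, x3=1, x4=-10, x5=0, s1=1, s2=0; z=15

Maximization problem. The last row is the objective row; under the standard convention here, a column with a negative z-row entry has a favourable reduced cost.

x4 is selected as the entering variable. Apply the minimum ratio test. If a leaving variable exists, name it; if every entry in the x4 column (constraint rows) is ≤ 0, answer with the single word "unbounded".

x4-column entries: row 1: -1/3, row 2: -7/3. All ≤ 0, so x4 can increase without bound; the LP is unbounded in this direction.

unbounded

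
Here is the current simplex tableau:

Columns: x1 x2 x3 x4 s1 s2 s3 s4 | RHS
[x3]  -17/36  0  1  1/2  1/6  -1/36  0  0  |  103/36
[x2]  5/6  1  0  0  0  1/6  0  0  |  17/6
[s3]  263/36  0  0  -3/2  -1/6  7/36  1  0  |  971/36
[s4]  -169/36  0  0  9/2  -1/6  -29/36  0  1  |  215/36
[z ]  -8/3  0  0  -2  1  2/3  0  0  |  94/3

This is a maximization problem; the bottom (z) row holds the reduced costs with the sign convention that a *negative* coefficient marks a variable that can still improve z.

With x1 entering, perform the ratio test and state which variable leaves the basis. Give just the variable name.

x2

Ratios: row 1 (x3): entry -17/36 ≤ 0, skip; row 2 (x2): (17/6)/(5/6) = 17/5; row 3 (s3): (971/36)/(263/36) = 971/263; row 4 (s4): entry -169/36 ≤ 0, skip.
Minimum ratio 17/5 is in the x2 row, so x2 leaves.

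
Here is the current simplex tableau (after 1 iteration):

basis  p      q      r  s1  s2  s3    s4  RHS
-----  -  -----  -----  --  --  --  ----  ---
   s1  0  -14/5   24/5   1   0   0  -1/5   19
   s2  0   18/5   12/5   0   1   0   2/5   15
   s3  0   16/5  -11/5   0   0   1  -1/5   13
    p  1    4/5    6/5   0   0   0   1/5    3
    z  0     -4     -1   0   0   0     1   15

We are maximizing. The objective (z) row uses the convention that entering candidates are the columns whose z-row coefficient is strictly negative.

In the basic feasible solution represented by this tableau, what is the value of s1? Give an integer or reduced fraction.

s1 is basic (row 1); its value is the RHS of that row: 19.

19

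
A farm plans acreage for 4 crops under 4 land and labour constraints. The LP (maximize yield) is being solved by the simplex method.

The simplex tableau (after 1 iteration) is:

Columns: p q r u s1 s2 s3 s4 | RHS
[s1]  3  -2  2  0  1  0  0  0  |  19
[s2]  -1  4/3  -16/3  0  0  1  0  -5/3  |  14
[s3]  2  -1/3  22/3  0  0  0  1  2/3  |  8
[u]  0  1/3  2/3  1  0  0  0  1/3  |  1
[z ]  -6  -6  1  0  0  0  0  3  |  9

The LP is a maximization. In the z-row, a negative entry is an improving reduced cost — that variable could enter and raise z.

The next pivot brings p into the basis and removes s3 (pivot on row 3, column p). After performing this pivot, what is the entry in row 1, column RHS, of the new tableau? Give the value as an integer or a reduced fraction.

7

Pivot element is row 3, column p: 2.
Normalize row 3: new (row 3, RHS) = 8/2 = 4.
row 1 ← row 1 − 3·(new row 3): 19 − 3·4 = 7.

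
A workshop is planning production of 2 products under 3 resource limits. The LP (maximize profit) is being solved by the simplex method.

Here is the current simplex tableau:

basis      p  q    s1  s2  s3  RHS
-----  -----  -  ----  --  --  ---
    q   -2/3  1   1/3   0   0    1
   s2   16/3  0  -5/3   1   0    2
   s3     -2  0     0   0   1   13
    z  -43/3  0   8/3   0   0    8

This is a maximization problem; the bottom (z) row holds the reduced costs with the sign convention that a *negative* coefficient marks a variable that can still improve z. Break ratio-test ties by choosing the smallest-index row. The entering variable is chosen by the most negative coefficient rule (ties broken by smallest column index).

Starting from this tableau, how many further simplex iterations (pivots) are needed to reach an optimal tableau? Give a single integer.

pivot: p in, s2 out → z = 107/8
pivot: s1 in, q out → z = 63/2
No improving column remains; optimal.

2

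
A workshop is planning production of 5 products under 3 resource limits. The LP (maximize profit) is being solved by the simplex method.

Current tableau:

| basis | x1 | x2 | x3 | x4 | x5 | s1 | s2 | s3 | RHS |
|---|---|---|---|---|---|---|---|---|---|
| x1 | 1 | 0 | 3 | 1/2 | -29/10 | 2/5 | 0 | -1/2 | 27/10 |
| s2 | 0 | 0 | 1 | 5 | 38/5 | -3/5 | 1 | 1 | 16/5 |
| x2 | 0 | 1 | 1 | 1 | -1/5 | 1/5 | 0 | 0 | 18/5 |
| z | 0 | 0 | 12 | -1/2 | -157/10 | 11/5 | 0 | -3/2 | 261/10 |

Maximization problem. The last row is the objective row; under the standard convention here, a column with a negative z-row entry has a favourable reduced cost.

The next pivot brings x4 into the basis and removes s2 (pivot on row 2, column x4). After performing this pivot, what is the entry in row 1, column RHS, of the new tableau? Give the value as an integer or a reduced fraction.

119/50

Pivot element is row 2, column x4: 5.
Normalize row 2: new (row 2, RHS) = (16/5)/5 = 16/25.
row 1 ← row 1 − (1/2)·(new row 2): 27/10 − (1/2)·(16/25) = 119/50.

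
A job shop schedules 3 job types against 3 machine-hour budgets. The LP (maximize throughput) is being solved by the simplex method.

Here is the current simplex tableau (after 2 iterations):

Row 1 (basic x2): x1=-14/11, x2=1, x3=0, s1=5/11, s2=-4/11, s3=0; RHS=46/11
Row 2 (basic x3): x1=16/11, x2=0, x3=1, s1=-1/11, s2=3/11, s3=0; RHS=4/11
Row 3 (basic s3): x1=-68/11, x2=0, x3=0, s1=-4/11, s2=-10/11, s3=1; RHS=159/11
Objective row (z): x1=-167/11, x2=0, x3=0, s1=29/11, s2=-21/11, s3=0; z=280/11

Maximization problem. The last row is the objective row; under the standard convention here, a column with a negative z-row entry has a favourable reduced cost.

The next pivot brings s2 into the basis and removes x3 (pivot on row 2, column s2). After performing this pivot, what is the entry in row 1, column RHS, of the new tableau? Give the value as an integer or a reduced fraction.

14/3

Pivot element is row 2, column s2: 3/11.
Normalize row 2: new (row 2, RHS) = (4/11)/(3/11) = 4/3.
row 1 ← row 1 − (-4/11)·(new row 2): 46/11 − (-4/11)·(4/3) = 14/3.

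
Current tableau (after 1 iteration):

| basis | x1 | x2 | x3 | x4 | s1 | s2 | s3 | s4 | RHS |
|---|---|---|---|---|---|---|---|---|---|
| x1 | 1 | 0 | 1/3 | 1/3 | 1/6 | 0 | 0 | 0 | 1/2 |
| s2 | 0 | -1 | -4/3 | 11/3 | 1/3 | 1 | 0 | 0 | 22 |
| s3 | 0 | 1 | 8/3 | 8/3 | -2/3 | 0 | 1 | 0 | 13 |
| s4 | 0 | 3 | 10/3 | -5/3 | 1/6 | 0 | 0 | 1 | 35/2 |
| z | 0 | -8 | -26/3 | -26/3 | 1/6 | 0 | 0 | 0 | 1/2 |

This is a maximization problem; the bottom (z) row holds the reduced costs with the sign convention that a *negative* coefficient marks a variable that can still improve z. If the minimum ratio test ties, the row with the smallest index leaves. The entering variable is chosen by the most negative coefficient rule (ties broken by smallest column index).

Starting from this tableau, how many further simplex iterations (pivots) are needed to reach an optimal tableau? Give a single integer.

pivot: x3 in, x1 out → z = 27/2
pivot: x2 in, s4 out → z = 281/6
pivot: x4 in, x3 out → z = 401/6
No improving column remains; optimal.

3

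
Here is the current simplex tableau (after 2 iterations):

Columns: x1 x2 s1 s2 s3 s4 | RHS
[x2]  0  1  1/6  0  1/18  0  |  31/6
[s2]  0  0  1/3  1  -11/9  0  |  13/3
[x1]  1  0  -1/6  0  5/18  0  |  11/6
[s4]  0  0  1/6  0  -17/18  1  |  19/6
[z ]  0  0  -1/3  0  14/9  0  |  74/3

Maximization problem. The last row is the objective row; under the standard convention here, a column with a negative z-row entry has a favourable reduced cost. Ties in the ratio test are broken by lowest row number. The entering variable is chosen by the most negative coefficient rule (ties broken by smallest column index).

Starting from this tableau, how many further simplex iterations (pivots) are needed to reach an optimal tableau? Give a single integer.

1

pivot: s1 in, s2 out → z = 29
No improving column remains; optimal.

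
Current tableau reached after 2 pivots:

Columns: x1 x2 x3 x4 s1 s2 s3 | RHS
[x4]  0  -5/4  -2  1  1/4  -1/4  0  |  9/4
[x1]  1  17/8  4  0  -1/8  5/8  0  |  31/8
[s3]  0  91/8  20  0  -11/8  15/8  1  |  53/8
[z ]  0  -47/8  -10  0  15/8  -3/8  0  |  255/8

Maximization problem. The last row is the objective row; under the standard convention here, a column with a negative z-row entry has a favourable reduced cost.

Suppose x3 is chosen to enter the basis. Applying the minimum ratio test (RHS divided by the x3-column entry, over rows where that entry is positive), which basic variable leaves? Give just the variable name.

Ratios: row 1 (x4): entry -2 ≤ 0, skip; row 2 (x1): (31/8)/4 = 31/32; row 3 (s3): (53/8)/20 = 53/160.
Minimum ratio 53/160 is in the s3 row, so s3 leaves.

s3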